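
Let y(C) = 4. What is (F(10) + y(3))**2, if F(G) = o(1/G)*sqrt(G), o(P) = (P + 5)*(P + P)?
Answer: 6601/250 + 204*sqrt(10)/25 ≈ 52.208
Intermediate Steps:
o(P) = 2*P*(5 + P) (o(P) = (5 + P)*(2*P) = 2*P*(5 + P))
F(G) = 2*(5 + 1/G)/sqrt(G) (F(G) = (2*(5 + 1/G)/G)*sqrt(G) = 2*(5 + 1/G)/sqrt(G))
(F(10) + y(3))**2 = (2*(1 + 5*10)/10**(3/2) + 4)**2 = (2*(sqrt(10)/100)*(1 + 50) + 4)**2 = (2*(sqrt(10)/100)*51 + 4)**2 = (51*sqrt(10)/50 + 4)**2 = (4 + 51*sqrt(10)/50)**2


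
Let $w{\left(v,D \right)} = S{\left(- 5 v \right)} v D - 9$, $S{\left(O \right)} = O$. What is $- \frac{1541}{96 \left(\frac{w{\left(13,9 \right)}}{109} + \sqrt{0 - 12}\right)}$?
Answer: $\frac{71050887}{309949696} + \frac{18308621 i \sqrt{3}}{2789547264} \approx 0.22923 + 0.011368 i$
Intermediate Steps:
$w{\left(v,D \right)} = -9 - 5 D v^{2}$ ($w{\left(v,D \right)} = - 5 v v D - 9 = - 5 v^{2} D - 9 = - 5 D v^{2} - 9 = -9 - 5 D v^{2}$)
$- \frac{1541}{96 \left(\frac{w{\left(13,9 \right)}}{109} + \sqrt{0 - 12}\right)} = - \frac{1541}{96 \left(\frac{-9 - 45 \cdot 13^{2}}{109} + \sqrt{0 - 12}\right)} = - \frac{1541}{96 \left(\left(-9 - 45 \cdot 169\right) \frac{1}{109} + \sqrt{-12}\right)} = - \frac{1541}{96 \left(\left(-9 - 7605\right) \frac{1}{109} + 2 i \sqrt{3}\right)} = - \frac{1541}{96 \left(\left(-7614\right) \frac{1}{109} + 2 i \sqrt{3}\right)} = - \frac{1541}{96 \left(- \frac{7614}{109} + 2 i \sqrt{3}\right)} = - \frac{1541}{- \frac{730944}{109} + 192 i \sqrt{3}}$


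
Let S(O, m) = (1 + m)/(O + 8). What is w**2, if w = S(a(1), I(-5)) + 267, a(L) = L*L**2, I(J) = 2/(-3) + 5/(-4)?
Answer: 830880625/11664 ≈ 71235.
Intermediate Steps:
I(J) = -23/12 (I(J) = 2*(-1/3) + 5*(-1/4) = -2/3 - 5/4 = -23/12)
a(L) = L**3
S(O, m) = (1 + m)/(8 + O)
w = 28825/108 (w = (1 - 23/12)/(8 + 1**3) + 267 = -11/12/(8 + 1) + 267 = -11/12/9 + 267 = (1/9)*(-11/12) + 267 = -11/108 + 267 = 28825/108 ≈ 266.90)
w**2 = (28825/108)**2 = 830880625/11664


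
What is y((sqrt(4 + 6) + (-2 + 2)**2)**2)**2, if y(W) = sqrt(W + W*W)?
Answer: 110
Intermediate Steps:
y(W) = sqrt(W + W**2)
y((sqrt(4 + 6) + (-2 + 2)**2)**2)**2 = (sqrt((sqrt(4 + 6) + (-2 + 2)**2)**2*(1 + (sqrt(4 + 6) + (-2 + 2)**2)**2)))**2 = (sqrt((sqrt(10) + 0**2)**2*(1 + (sqrt(10) + 0**2)**2)))**2 = (sqrt((sqrt(10) + 0)**2*(1 + (sqrt(10) + 0)**2)))**2 = (sqrt((sqrt(10))**2*(1 + (sqrt(10))**2)))**2 = (sqrt(10*(1 + 10)))**2 = (sqrt(10*11))**2 = (sqrt(110))**2 = 110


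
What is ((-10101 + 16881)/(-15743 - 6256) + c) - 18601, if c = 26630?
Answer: 58874397/7333 ≈ 8028.7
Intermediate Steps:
((-10101 + 16881)/(-15743 - 6256) + c) - 18601 = ((-10101 + 16881)/(-15743 - 6256) + 26630) - 18601 = (6780/(-21999) + 26630) - 18601 = (6780*(-1/21999) + 26630) - 18601 = (-2260/7333 + 26630) - 18601 = 195275530/7333 - 18601 = 58874397/7333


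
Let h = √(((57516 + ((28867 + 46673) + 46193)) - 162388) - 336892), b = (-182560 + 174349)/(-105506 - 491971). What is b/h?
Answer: -2737*I*√439/2360631627 ≈ -2.4293e-5*I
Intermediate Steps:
b = 2737/199159 (b = -8211/(-597477) = -8211*(-1/597477) = 2737/199159 ≈ 0.013743)
h = 27*I*√439 (h = √(((57516 + (75540 + 46193)) - 162388) - 336892) = √(((57516 + 121733) - 162388) - 336892) = √((179249 - 162388) - 336892) = √(16861 - 336892) = √(-320031) = 27*I*√439 ≈ 565.71*I)
b/h = 2737/(199159*((27*I*√439))) = 2737*(-I*√439/11853)/199159 = -2737*I*√439/2360631627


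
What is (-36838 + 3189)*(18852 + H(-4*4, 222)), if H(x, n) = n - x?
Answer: -642359410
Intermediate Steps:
(-36838 + 3189)*(18852 + H(-4*4, 222)) = (-36838 + 3189)*(18852 + (222 - (-4)*4)) = -33649*(18852 + (222 - 1*(-16))) = -33649*(18852 + (222 + 16)) = -33649*(18852 + 238) = -33649*19090 = -642359410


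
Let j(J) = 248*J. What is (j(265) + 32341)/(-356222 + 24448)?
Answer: -98061/331774 ≈ -0.29557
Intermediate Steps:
(j(265) + 32341)/(-356222 + 24448) = (248*265 + 32341)/(-356222 + 24448) = (65720 + 32341)/(-331774) = 98061*(-1/331774) = -98061/331774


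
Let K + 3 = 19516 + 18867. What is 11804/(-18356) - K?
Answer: -13548367/353 ≈ -38381.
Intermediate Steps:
K = 38380 (K = -3 + (19516 + 18867) = -3 + 38383 = 38380)
11804/(-18356) - K = 11804/(-18356) - 1*38380 = 11804*(-1/18356) - 38380 = -227/353 - 38380 = -13548367/353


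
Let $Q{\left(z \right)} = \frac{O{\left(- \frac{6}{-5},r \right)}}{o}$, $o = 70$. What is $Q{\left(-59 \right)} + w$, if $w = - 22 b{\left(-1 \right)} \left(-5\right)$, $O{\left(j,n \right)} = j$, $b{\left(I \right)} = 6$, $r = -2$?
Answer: $\frac{115503}{175} \approx 660.02$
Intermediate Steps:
$Q{\left(z \right)} = \frac{3}{175}$ ($Q{\left(z \right)} = \frac{\left(-6\right) \frac{1}{-5}}{70} = \left(-6\right) \left(- \frac{1}{5}\right) \frac{1}{70} = \frac{6}{5} \cdot \frac{1}{70} = \frac{3}{175}$)
$w = 660$ ($w = \left(-22\right) 6 \left(-5\right) = \left(-132\right) \left(-5\right) = 660$)
$Q{\left(-59 \right)} + w = \frac{3}{175} + 660 = \frac{115503}{175}$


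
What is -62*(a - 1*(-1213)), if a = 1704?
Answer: -180854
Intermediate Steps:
-62*(a - 1*(-1213)) = -62*(1704 - 1*(-1213)) = -62*(1704 + 1213) = -62*2917 = -180854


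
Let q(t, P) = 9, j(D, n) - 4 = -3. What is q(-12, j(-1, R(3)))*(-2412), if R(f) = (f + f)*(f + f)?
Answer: -21708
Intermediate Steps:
R(f) = 4*f² (R(f) = (2*f)*(2*f) = 4*f²)
j(D, n) = 1 (j(D, n) = 4 - 3 = 1)
q(-12, j(-1, R(3)))*(-2412) = 9*(-2412) = -21708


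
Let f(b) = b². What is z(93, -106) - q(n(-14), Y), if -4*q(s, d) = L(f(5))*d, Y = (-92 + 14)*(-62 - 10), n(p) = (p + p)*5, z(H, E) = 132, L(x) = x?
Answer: 35232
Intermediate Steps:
n(p) = 10*p (n(p) = (2*p)*5 = 10*p)
Y = 5616 (Y = -78*(-72) = 5616)
q(s, d) = -25*d/4 (q(s, d) = -5²*d/4 = -25*d/4)
z(93, -106) - q(n(-14), Y) = 132 - (-25)*5616/4 = 132 - 1*(-35100) = 132 + 35100 = 35232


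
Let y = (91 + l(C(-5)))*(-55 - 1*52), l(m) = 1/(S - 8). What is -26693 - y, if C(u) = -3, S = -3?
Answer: -186623/11 ≈ -16966.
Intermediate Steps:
l(m) = -1/11 (l(m) = 1/(-3 - 8) = 1/(-11) = -1/11)
y = -107000/11 (y = (91 - 1/11)*(-55 - 1*52) = 1000*(-55 - 52)/11 = (1000/11)*(-107) = -107000/11 ≈ -9727.3)
-26693 - y = -26693 - 1*(-107000/11) = -26693 + 107000/11 = -186623/11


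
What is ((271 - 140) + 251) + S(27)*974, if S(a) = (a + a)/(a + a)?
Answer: 1356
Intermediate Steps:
S(a) = 1 (S(a) = (2*a)/((2*a)) = (2*a)*(1/(2*a)) = 1)
((271 - 140) + 251) + S(27)*974 = ((271 - 140) + 251) + 1*974 = (131 + 251) + 974 = 382 + 974 = 1356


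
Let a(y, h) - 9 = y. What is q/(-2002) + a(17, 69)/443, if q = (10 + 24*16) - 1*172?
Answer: -23147/443443 ≈ -0.052198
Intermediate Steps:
q = 222 (q = (10 + 384) - 172 = 394 - 172 = 222)
a(y, h) = 9 + y
q/(-2002) + a(17, 69)/443 = 222/(-2002) + (9 + 17)/443 = 222*(-1/2002) + 26*(1/443) = -111/1001 + 26/443 = -23147/443443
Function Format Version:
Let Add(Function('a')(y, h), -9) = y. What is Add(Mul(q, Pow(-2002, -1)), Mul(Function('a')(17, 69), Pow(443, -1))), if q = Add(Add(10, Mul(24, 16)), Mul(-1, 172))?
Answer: Rational(-23147, 443443) ≈ -0.052198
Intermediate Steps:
q = 222 (q = Add(Add(10, 384), -172) = Add(394, -172) = 222)
Function('a')(y, h) = Add(9, y)
Add(Mul(q, Pow(-2002, -1)), Mul(Function('a')(17, 69), Pow(443, -1))) = Add(Mul(222, Pow(-2002, -1)), Mul(Add(9, 17), Pow(443, -1))) = Add(Mul(222, Rational(-1, 2002)), Mul(26, Rational(1, 443))) = Add(Rational(-111, 1001), Rational(26, 443)) = Rational(-23147, 443443)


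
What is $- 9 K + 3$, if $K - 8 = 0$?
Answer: $-69$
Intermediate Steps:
$K = 8$ ($K = 8 + 0 = 8$)
$- 9 K + 3 = \left(-9\right) 8 + 3 = -72 + 3 = -69$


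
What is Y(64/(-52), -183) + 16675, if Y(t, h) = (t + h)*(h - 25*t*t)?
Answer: 126033140/2197 ≈ 57366.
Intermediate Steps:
Y(t, h) = (h + t)*(h - 25*t²)
Y(64/(-52), -183) + 16675 = ((-183)² - 25*(64/(-52))³ - 11712/(-52) - 25*(-183)*(64/(-52))²) + 16675 = (33489 - 25*(64*(-1/52))³ - 11712*(-1)/52 - 25*(-183)*(64*(-1/52))²) + 16675 = (33489 - 25*(-16/13)³ - 183*(-16/13) - 25*(-183)*(-16/13)²) + 16675 = (33489 - 25*(-4096/2197) + 2928/13 - 25*(-183)*256/169) + 16675 = (33489 + 102400/2197 + 2928/13 + 1171200/169) + 16675 = 89398165/2197 + 16675 = 126033140/2197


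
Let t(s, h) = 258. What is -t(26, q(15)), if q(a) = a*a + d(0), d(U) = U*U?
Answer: -258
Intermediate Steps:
d(U) = U²
q(a) = a² (q(a) = a*a + 0² = a² + 0 = a²)
-t(26, q(15)) = -1*258 = -258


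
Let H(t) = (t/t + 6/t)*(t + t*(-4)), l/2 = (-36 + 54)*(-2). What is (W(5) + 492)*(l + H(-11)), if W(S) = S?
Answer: -28329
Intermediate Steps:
l = -72 (l = 2*((-36 + 54)*(-2)) = 2*(18*(-2)) = 2*(-36) = -72)
H(t) = -3*t*(1 + 6/t) (H(t) = (1 + 6/t)*(t - 4*t) = (1 + 6/t)*(-3*t) = -3*t*(1 + 6/t))
(W(5) + 492)*(l + H(-11)) = (5 + 492)*(-72 + (-18 - 3*(-11))) = 497*(-72 + (-18 + 33)) = 497*(-72 + 15) = 497*(-57) = -28329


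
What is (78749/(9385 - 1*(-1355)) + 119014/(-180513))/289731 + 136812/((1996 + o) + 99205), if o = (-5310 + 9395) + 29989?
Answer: 5123309039110346921/5065636403953370700 ≈ 1.0114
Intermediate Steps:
o = 34074 (o = 4085 + 29989 = 34074)
(78749/(9385 - 1*(-1355)) + 119014/(-180513))/289731 + 136812/((1996 + o) + 99205) = (78749/(9385 - 1*(-1355)) + 119014/(-180513))/289731 + 136812/((1996 + 34074) + 99205) = (78749/(9385 + 1355) + 119014*(-1/180513))*(1/289731) + 136812/(36070 + 99205) = (78749/10740 - 119014/180513)*(1/289731) + 136812/135275 = (4312335959/646236540)*(1/289731) + 136812/135275 = 4312335959/187234758970740 + 136812/135275 = 5123309039110346921/5065636403953370700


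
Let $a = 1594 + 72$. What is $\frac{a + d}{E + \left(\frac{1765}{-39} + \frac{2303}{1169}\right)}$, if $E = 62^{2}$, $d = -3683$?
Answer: $- \frac{13136721}{24754048} \approx -0.53069$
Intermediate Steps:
$a = 1666$
$E = 3844$
$\frac{a + d}{E + \left(\frac{1765}{-39} + \frac{2303}{1169}\right)} = \frac{1666 - 3683}{3844 + \left(\frac{1765}{-39} + \frac{2303}{1169}\right)} = - \frac{2017}{3844 + \left(1765 \left(- \frac{1}{39}\right) + 2303 \cdot \frac{1}{1169}\right)} = - \frac{2017}{3844 + \left(- \frac{1765}{39} + \frac{329}{167}\right)} = - \frac{2017}{3844 - \frac{281924}{6513}} = - \frac{2017}{\frac{24754048}{6513}} = \left(-2017\right) \frac{6513}{24754048} = - \frac{13136721}{24754048}$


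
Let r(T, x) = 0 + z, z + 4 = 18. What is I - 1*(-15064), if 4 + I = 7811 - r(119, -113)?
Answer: 22857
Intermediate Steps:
z = 14 (z = -4 + 18 = 14)
r(T, x) = 14 (r(T, x) = 0 + 14 = 14)
I = 7793 (I = -4 + (7811 - 1*14) = -4 + (7811 - 14) = -4 + 7797 = 7793)
I - 1*(-15064) = 7793 - 1*(-15064) = 7793 + 15064 = 22857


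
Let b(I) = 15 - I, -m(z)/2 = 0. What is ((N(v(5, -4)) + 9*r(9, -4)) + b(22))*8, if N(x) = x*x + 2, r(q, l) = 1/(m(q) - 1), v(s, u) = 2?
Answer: -80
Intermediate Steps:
m(z) = 0 (m(z) = -2*0 = 0)
r(q, l) = -1 (r(q, l) = 1/(0 - 1) = 1/(-1) = -1)
N(x) = 2 + x**2 (N(x) = x**2 + 2 = 2 + x**2)
((N(v(5, -4)) + 9*r(9, -4)) + b(22))*8 = (((2 + 2**2) + 9*(-1)) + (15 - 1*22))*8 = (((2 + 4) - 9) + (15 - 22))*8 = ((6 - 9) - 7)*8 = (-3 - 7)*8 = -10*8 = -80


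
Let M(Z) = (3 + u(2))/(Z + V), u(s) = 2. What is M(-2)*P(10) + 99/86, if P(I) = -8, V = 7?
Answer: -589/86 ≈ -6.8488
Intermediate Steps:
M(Z) = 5/(7 + Z) (M(Z) = (3 + 2)/(Z + 7) = 5/(7 + Z))
M(-2)*P(10) + 99/86 = (5/(7 - 2))*(-8) + 99/86 = (5/5)*(-8) + 99*(1/86) = (5*(⅕))*(-8) + 99/86 = 1*(-8) + 99/86 = -8 + 99/86 = -589/86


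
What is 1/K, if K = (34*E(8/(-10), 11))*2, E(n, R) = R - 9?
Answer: 1/136 ≈ 0.0073529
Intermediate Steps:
E(n, R) = -9 + R
K = 136 (K = (34*(-9 + 11))*2 = (34*2)*2 = 68*2 = 136)
1/K = 1/136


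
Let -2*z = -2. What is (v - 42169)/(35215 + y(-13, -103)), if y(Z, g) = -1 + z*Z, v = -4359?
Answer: -46528/35201 ≈ -1.3218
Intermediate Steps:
z = 1 (z = -1/2*(-2) = 1)
y(Z, g) = -1 + Z (y(Z, g) = -1 + 1*Z = -1 + Z)
(v - 42169)/(35215 + y(-13, -103)) = (-4359 - 42169)/(35215 + (-1 - 13)) = -46528/(35215 - 14) = -46528/35201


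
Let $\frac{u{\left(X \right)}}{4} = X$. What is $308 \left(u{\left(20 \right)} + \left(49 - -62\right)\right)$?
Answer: $58828$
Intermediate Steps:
$u{\left(X \right)} = 4 X$
$308 \left(u{\left(20 \right)} + \left(49 - -62\right)\right) = 308 \left(4 \cdot 20 + \left(49 - -62\right)\right) = 308 \left(80 + \left(49 + 62\right)\right) = 308 \left(80 + 111\right) = 308 \cdot 191 = 58828$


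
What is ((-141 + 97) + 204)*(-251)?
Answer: -40160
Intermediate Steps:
((-141 + 97) + 204)*(-251) = (-44 + 204)*(-251) = 160*(-251) = -40160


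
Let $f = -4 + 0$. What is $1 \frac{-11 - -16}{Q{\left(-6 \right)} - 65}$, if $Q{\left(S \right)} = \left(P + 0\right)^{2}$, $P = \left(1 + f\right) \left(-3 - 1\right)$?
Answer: $\frac{5}{79} \approx 0.063291$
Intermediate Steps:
$f = -4$
$P = 12$ ($P = \left(1 - 4\right) \left(-3 - 1\right) = \left(-3\right) \left(-4\right) = 12$)
$Q{\left(S \right)} = 144$ ($Q{\left(S \right)} = \left(12 + 0\right)^{2} = 12^{2} = 144$)
$1 \frac{-11 - -16}{Q{\left(-6 \right)} - 65} = 1 \frac{-11 - -16}{144 - 65} = 1 \frac{-11 + 16}{79} = 1 \cdot 5 \cdot \frac{1}{79} = 1 \cdot \frac{5}{79} = \frac{5}{79}$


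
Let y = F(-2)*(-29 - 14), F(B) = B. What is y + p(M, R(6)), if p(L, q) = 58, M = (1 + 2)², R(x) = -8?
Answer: 144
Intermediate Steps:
M = 9 (M = 3² = 9)
y = 86 (y = -2*(-29 - 14) = -2*(-43) = 86)
y + p(M, R(6)) = 86 + 58 = 144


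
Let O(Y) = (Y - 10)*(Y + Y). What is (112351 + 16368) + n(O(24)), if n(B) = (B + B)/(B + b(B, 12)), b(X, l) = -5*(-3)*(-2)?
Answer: 13773157/107 ≈ 1.2872e+5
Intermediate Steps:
b(X, l) = -30 (b(X, l) = 15*(-2) = -30)
O(Y) = 2*Y*(-10 + Y) (O(Y) = (-10 + Y)*(2*Y) = 2*Y*(-10 + Y))
n(B) = 2*B/(-30 + B) (n(B) = (B + B)/(B - 30) = (2*B)/(-30 + B) = 2*B/(-30 + B))
(112351 + 16368) + n(O(24)) = (112351 + 16368) + 2*(2*24*(-10 + 24))/(-30 + 2*24*(-10 + 24)) = 128719 + 2*(2*24*14)/(-30 + 2*24*14) = 128719 + 2*672/(-30 + 672) = 128719 + 2*672/642 = 128719 + 2*672*(1/642) = 128719 + 224/107 = 13773157/107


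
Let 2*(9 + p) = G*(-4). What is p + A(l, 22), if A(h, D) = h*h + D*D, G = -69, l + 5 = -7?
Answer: 757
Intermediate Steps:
l = -12 (l = -5 - 7 = -12)
A(h, D) = D² + h² (A(h, D) = h² + D² = D² + h²)
p = 129 (p = -9 + (-69*(-4))/2 = -9 + (½)*276 = -9 + 138 = 129)
p + A(l, 22) = 129 + (22² + (-12)²) = 129 + (484 + 144) = 129 + 628 = 757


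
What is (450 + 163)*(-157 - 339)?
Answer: -304048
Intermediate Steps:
(450 + 163)*(-157 - 339) = 613*(-496) = -304048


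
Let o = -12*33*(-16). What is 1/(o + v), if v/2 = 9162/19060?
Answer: 4765/30195621 ≈ 0.00015780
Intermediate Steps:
v = 4581/4765 (v = 2*(9162/19060) = 2*(9162*(1/19060)) = 2*(4581/9530) = 4581/4765 ≈ 0.96138)
o = 6336 (o = -396*(-16) = 6336)
1/(o + v) = 1/(6336 + 4581/4765) = 1/(30195621/4765) = 4765/30195621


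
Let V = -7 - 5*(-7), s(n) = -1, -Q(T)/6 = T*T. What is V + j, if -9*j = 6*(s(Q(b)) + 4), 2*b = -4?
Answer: 26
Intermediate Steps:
b = -2 (b = (1/2)*(-4) = -2)
Q(T) = -6*T**2 (Q(T) = -6*T*T = -6*T**2)
j = -2 (j = -2*(-1 + 4)/3 = -2*3/3 = -1/9*18 = -2)
V = 28 (V = -7 + 35 = 28)
V + j = 28 - 2 = 26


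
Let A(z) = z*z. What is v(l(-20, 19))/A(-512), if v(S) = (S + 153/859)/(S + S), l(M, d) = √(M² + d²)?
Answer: 1/524288 + 153*√761/342726541312 ≈ 1.9197e-6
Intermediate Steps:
A(z) = z²
v(S) = (153/859 + S)/(2*S) (v(S) = (S + 153*(1/859))/((2*S)) = (S + 153/859)*(1/(2*S)) = (153/859 + S)*(1/(2*S)) = (153/859 + S)/(2*S))
v(l(-20, 19))/A(-512) = ((153 + 859*√((-20)² + 19²))/(1718*(√((-20)² + 19²))))/((-512)²) = ((153 + 859*√(400 + 361))/(1718*(√(400 + 361))))/262144 = ((153 + 859*√761)/(1718*(√761)))*(1/262144) = ((√761/761)*(153 + 859*√761)/1718)*(1/262144) = (√761*(153 + 859*√761)/1307398)*(1/262144) = √761*(153 + 859*√761)/342726541312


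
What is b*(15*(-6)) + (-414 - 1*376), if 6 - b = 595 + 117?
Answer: 62750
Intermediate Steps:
b = -706 (b = 6 - (595 + 117) = 6 - 1*712 = 6 - 712 = -706)
b*(15*(-6)) + (-414 - 1*376) = -10590*(-6) + (-414 - 1*376) = -706*(-90) + (-414 - 376) = 63540 - 790 = 62750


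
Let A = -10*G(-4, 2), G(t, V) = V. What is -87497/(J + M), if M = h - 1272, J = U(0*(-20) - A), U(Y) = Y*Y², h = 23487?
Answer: -87497/30215 ≈ -2.8958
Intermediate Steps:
A = -20 (A = -10*2 = -20)
U(Y) = Y³
J = 8000 (J = (0*(-20) - 1*(-20))³ = (0 + 20)³ = 20³ = 8000)
M = 22215 (M = 23487 - 1272 = 22215)
-87497/(J + M) = -87497/(8000 + 22215) = -87497/30215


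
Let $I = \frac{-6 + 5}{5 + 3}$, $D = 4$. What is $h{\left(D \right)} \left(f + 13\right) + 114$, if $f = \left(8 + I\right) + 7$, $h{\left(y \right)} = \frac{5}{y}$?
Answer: $\frac{4763}{32} \approx 148.84$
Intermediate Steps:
$I = - \frac{1}{8} \approx -0.125$
$f = \frac{119}{8}$ ($f = \left(8 - \frac{1}{8}\right) + 7 = \frac{63}{8} + 7 = \frac{119}{8} \approx 14.875$)
$h{\left(D \right)} \left(f + 13\right) + 114 = \frac{5}{4} \left(\frac{119}{8} + 13\right) + 114 = 5 \cdot \frac{1}{4} \cdot \frac{223}{8} + 114 = \frac{5}{4} \cdot \frac{223}{8} + 114 = \frac{1115}{32} + 114 = \frac{4763}{32}$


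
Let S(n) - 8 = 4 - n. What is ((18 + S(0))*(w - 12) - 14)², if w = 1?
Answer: 118336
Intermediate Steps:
S(n) = 12 - n (S(n) = 8 + (4 - n) = 12 - n)
((18 + S(0))*(w - 12) - 14)² = ((18 + (12 - 1*0))*(1 - 12) - 14)² = ((18 + (12 + 0))*(-11) - 14)² = ((18 + 12)*(-11) - 14)² = (30*(-11) - 14)² = (-330 - 14)² = (-344)² = 118336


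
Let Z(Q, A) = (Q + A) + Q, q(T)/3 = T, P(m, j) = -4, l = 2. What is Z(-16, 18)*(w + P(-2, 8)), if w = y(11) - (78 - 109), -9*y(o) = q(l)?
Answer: -1106/3 ≈ -368.67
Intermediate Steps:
q(T) = 3*T
y(o) = -⅔ (y(o) = -2/3 = -⅑*6 = -⅔)
w = 91/3 (w = -⅔ - (78 - 109) = -⅔ - 1*(-31) = -⅔ + 31 = 91/3 ≈ 30.333)
Z(Q, A) = A + 2*Q (Z(Q, A) = (A + Q) + Q = A + 2*Q)
Z(-16, 18)*(w + P(-2, 8)) = (18 + 2*(-16))*(91/3 - 4) = (18 - 32)*(79/3) = -14*79/3 = -1106/3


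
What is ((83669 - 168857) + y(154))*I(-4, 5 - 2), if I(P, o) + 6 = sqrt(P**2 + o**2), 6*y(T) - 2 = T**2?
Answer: 81235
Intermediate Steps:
y(T) = 1/3 + T**2/6
I(P, o) = -6 + sqrt(P**2 + o**2)
((83669 - 168857) + y(154))*I(-4, 5 - 2) = ((83669 - 168857) + (1/3 + (1/6)*154**2))*(-6 + sqrt((-4)**2 + (5 - 2)**2)) = (-85188 + (1/3 + (1/6)*23716))*(-6 + sqrt(16 + 3**2)) = (-85188 + (1/3 + 11858/3))*(-6 + sqrt(16 + 9)) = (-85188 + 3953)*(-6 + sqrt(25)) = -81235*(-6 + 5) = -81235*(-1) = 81235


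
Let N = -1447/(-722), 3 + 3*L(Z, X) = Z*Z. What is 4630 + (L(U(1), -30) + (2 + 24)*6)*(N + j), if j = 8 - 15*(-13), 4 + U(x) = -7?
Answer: 48382099/1083 ≈ 44674.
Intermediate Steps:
U(x) = -11 (U(x) = -4 - 7 = -11)
j = 203 (j = 8 + 195 = 203)
L(Z, X) = -1 + Z**2/3 (L(Z, X) = -1 + (Z*Z)/3 = -1 + Z**2/3)
N = 1447/722 (N = -1447*(-1/722) = 1447/722 ≈ 2.0042)
4630 + (L(U(1), -30) + (2 + 24)*6)*(N + j) = 4630 + ((-1 + (1/3)*(-11)**2) + (2 + 24)*6)*(1447/722 + 203) = 4630 + ((-1 + (1/3)*121) + 26*6)*(148013/722) = 4630 + ((-1 + 121/3) + 156)*(148013/722) = 4630 + (118/3 + 156)*(148013/722) = 4630 + (586/3)*(148013/722) = 4630 + 43367809/1083 = 48382099/1083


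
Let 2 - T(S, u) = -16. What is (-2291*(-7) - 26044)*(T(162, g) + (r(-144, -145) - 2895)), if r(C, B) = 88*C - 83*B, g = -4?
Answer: 35164598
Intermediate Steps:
T(S, u) = 18 (T(S, u) = 2 - 1*(-16) = 2 + 16 = 18)
r(C, B) = -83*B + 88*C
(-2291*(-7) - 26044)*(T(162, g) + (r(-144, -145) - 2895)) = (-2291*(-7) - 26044)*(18 + ((-83*(-145) + 88*(-144)) - 2895)) = (16037 - 26044)*(18 + ((12035 - 12672) - 2895)) = -10007*(18 + (-637 - 2895)) = -10007*(18 - 3532) = -10007*(-3514) = 35164598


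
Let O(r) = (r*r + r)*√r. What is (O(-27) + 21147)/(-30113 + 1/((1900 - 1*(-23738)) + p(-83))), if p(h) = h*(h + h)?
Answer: -39691912/56520667 - 27670032*I*√3/395644669 ≈ -0.70226 - 0.12113*I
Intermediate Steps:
p(h) = 2*h² (p(h) = h*(2*h) = 2*h²)
O(r) = √r*(r + r²) (O(r) = (r² + r)*√r = (r + r²)*√r = √r*(r + r²))
(O(-27) + 21147)/(-30113 + 1/((1900 - 1*(-23738)) + p(-83))) = ((-27)^(3/2)*(1 - 27) + 21147)/(-30113 + 1/((1900 - 1*(-23738)) + 2*(-83)²)) = (-81*I*√3*(-26) + 21147)/(-30113 + 1/((1900 + 23738) + 2*6889)) = (2106*I*√3 + 21147)/(-30113 + 1/(25638 + 13778)) = (21147 + 2106*I*√3)/(-30113 + 1/39416) = (21147 + 2106*I*√3)/(-1186934007/39416) = (21147 + 2106*I*√3)*(-39416/1186934007) = -39691912/56520667 - 27670032*I*√3/395644669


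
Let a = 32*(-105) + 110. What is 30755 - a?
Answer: 34005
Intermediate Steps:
a = -3250 (a = -3360 + 110 = -3250)
30755 - a = 30755 - 1*(-3250) = 30755 + 3250 = 34005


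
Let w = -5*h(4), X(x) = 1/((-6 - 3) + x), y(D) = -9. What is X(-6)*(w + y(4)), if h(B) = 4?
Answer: 29/15 ≈ 1.9333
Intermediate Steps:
X(x) = 1/(-9 + x)
w = -20 (w = -5*4 = -20)
X(-6)*(w + y(4)) = (-20 - 9)/(-9 - 6) = -29/(-15) = -1/15*(-29) = 29/15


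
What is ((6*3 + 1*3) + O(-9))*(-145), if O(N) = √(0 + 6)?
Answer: -3045 - 145*√6 ≈ -3400.2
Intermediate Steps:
O(N) = √6
((6*3 + 1*3) + O(-9))*(-145) = ((6*3 + 1*3) + √6)*(-145) = ((18 + 3) + √6)*(-145) = (21 + √6)*(-145) = -3045 - 145*√6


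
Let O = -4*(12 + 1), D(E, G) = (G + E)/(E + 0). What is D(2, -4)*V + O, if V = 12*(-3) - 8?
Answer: -8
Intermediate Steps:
D(E, G) = (E + G)/E
V = -44 (V = -36 - 8 = -44)
O = -52 (O = -4*13 = -52)
D(2, -4)*V + O = ((2 - 4)/2)*(-44) - 52 = ((½)*(-2))*(-44) - 52 = -1*(-44) - 52 = 44 - 52 = -8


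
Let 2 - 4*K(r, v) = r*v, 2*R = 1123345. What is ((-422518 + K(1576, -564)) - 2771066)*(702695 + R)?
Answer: -15027601990225/4 ≈ -3.7569e+12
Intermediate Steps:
R = 1123345/2 (R = (½)*1123345 = 1123345/2 ≈ 5.6167e+5)
K(r, v) = ½ - r*v/4
((-422518 + K(1576, -564)) - 2771066)*(702695 + R) = ((-422518 + (½ - ¼*1576*(-564))) - 2771066)*(702695 + 1123345/2) = ((-422518 + (½ + 222216)) - 2771066)*(2528735/2) = ((-422518 + 444433/2) - 2771066)*(2528735/2) = (-400603/2 - 2771066)*(2528735/2) = -5942735/2*2528735/2 = -15027601990225/4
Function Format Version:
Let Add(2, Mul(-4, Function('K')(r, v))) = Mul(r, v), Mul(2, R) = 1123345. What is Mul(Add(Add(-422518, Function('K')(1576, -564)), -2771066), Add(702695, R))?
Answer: Rational(-15027601990225, 4) ≈ -3.7569e+12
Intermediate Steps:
R = Rational(1123345, 2) (R = Mul(Rational(1, 2), 1123345) = Rational(1123345, 2) ≈ 5.6167e+5)
Function('K')(r, v) = Add(Rational(1, 2), Mul(Rational(-1, 4), r, v)) (Function('K')(r, v) = Add(Rational(1, 2), Mul(Rational(-1, 4), Mul(r, v))) = Add(Rational(1, 2), Mul(Rational(-1, 4), r, v)))
Mul(Add(Add(-422518, Function('K')(1576, -564)), -2771066), Add(702695, R)) = Mul(Add(Add(-422518, Add(Rational(1, 2), Mul(Rational(-1, 4), 1576, -564))), -2771066), Add(702695, Rational(1123345, 2))) = Mul(Add(Add(-422518, Add(Rational(1, 2), 222216)), -2771066), Rational(2528735, 2)) = Mul(Add(Add(-422518, Rational(444433, 2)), -2771066), Rational(2528735, 2)) = Mul(Add(Rational(-400603, 2), -2771066), Rational(2528735, 2)) = Mul(Rational(-5942735, 2), Rational(2528735, 2)) = Rational(-15027601990225, 4)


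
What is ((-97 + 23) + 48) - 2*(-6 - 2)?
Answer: -10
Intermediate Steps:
((-97 + 23) + 48) - 2*(-6 - 2) = (-74 + 48) - 2*(-8) = -26 - 1*(-16) = -26 + 16 = -10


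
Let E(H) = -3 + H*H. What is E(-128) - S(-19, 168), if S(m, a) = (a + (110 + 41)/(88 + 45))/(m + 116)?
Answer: 211308786/12901 ≈ 16379.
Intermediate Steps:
S(m, a) = (151/133 + a)/(116 + m) (S(m, a) = (a + 151/133)/(116 + m) = (151/133 + a)/(116 + m))
E(H) = -3 + H²
E(-128) - S(-19, 168) = (-3 + (-128)²) - (151/133 + 168)/(116 - 19) = (-3 + 16384) - 22495/(97*133) = 16381 - 22495/(97*133) = 16381 - 1*22495/12901 = 16381 - 22495/12901 = 211308786/12901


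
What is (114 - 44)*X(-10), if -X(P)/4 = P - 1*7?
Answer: 4760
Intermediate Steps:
X(P) = 28 - 4*P (X(P) = -4*(P - 1*7) = -4*(P - 7) = -4*(-7 + P) = 28 - 4*P)
(114 - 44)*X(-10) = (114 - 44)*(28 - 4*(-10)) = 70*(28 + 40) = 70*68 = 4760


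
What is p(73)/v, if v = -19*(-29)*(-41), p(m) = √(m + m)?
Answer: -√146/22591 ≈ -0.00053486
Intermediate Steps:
p(m) = √2*√m (p(m) = √(2*m) = √2*√m)
v = -22591 (v = 551*(-41) = -22591)
p(73)/v = (√2*√73)/(-22591) = √146*(-1/22591) = -√146/22591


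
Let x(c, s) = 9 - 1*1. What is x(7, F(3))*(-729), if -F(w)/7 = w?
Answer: -5832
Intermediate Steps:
F(w) = -7*w
x(c, s) = 8 (x(c, s) = 9 - 1 = 8)
x(7, F(3))*(-729) = 8*(-729) = -5832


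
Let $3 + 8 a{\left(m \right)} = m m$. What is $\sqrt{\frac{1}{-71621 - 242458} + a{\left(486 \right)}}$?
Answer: $\frac{\sqrt{46598809013367762}}{1256316} \approx 171.83$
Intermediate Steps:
$a{\left(m \right)} = - \frac{3}{8} + \frac{m^{2}}{8}$ ($a{\left(m \right)} = - \frac{3}{8} + \frac{m m}{8} = - \frac{3}{8} + \frac{m^{2}}{8}$)
$\sqrt{\frac{1}{-71621 - 242458} + a{\left(486 \right)}} = \sqrt{\frac{1}{-71621 - 242458} - \left(\frac{3}{8} - \frac{486^{2}}{8}\right)} = \sqrt{\frac{1}{-314079} + \left(- \frac{3}{8} + \frac{1}{8} \cdot 236196\right)} = \sqrt{- \frac{1}{314079} + \left(- \frac{3}{8} + \frac{59049}{2}\right)} = \sqrt{- \frac{1}{314079} + \frac{236193}{8}} = \sqrt{\frac{74183261239}{2512632}} = \frac{\sqrt{46598809013367762}}{1256316}$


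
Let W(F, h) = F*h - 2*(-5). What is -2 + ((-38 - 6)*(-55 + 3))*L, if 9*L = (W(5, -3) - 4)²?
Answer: 20590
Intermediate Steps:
W(F, h) = 10 + F*h (W(F, h) = F*h + 10 = 10 + F*h)
L = 9 (L = ((10 + 5*(-3)) - 4)²/9 = ((10 - 15) - 4)²/9 = (-5 - 4)²/9 = (⅑)*(-9)² = (⅑)*81 = 9)
-2 + ((-38 - 6)*(-55 + 3))*L = -2 + ((-38 - 6)*(-55 + 3))*9 = -2 - 44*(-52)*9 = -2 + 2288*9 = -2 + 20592 = 20590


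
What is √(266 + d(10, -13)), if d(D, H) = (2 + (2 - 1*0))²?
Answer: √282 ≈ 16.793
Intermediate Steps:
d(D, H) = 16 (d(D, H) = (2 + (2 + 0))² = (2 + 2)² = 4² = 16)
√(266 + d(10, -13)) = √(266 + 16) = √282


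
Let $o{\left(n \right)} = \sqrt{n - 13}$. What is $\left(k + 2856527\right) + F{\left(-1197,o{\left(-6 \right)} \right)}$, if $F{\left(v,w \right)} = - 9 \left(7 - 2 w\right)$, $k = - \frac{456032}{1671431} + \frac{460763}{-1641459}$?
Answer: $\frac{7836951572520664115}{2743585457829} + 18 i \sqrt{19} \approx 2.8565 \cdot 10^{6} + 78.46 i$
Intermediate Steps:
$o{\left(n \right)} = \sqrt{-13 + n}$
$k = - \frac{1518691392541}{2743585457829}$ ($k = \left(-456032\right) \frac{1}{1671431} + 460763 \left(- \frac{1}{1641459}\right) = - \frac{456032}{1671431} - \frac{460763}{1641459} = - \frac{1518691392541}{2743585457829} \approx -0.55354$)
$F{\left(v,w \right)} = -63 + 18 w$
$\left(k + 2856527\right) + F{\left(-1197,o{\left(-6 \right)} \right)} = \left(- \frac{1518691392541}{2743585457829} + 2856527\right) - \left(63 - 18 \sqrt{-13 - 6}\right) = \frac{7837124418404507342}{2743585457829} - \left(63 - 18 \sqrt{-19}\right) = \frac{7837124418404507342}{2743585457829} - \left(63 - 18 i \sqrt{19}\right) = \frac{7836951572520664115}{2743585457829} + 18 i \sqrt{19}$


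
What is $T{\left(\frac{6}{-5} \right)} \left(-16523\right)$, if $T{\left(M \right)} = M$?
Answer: $\frac{99138}{5} \approx 19828.0$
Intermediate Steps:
$T{\left(\frac{6}{-5} \right)} \left(-16523\right) = \frac{6}{-5} \left(-16523\right) = 6 \left(- \frac{1}{5}\right) \left(-16523\right) = \left(- \frac{6}{5}\right) \left(-16523\right) = \frac{99138}{5}$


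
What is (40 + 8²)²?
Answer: 10816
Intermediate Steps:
(40 + 8²)² = (40 + 64)² = 104² = 10816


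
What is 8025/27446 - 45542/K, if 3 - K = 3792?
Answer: 1280352457/103992894 ≈ 12.312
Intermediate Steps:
K = -3789 (K = 3 - 1*3792 = 3 - 3792 = -3789)
8025/27446 - 45542/K = 8025/27446 - 45542/(-3789) = 8025*(1/27446) - 45542*(-1/3789) = 8025/27446 + 45542/3789 = 1280352457/103992894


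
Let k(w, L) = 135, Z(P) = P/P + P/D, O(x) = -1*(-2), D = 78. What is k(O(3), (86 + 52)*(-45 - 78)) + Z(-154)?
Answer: 5227/39 ≈ 134.03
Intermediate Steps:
O(x) = 2
Z(P) = 1 + P/78 (Z(P) = P/P + P/78 = 1 + P*(1/78) = 1 + P/78)
k(O(3), (86 + 52)*(-45 - 78)) + Z(-154) = 135 + (1 + (1/78)*(-154)) = 135 + (1 - 77/39) = 135 - 38/39 = 5227/39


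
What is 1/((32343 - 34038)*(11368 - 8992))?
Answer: -1/4027320 ≈ -2.4830e-7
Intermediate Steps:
1/((32343 - 34038)*(11368 - 8992)) = 1/(-1695*2376) = 1/(-4027320) = -1/4027320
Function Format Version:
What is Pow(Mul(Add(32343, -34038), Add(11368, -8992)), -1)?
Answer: Rational(-1, 4027320) ≈ -2.4830e-7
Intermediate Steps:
Pow(Mul(Add(32343, -34038), Add(11368, -8992)), -1) = Pow(Mul(-1695, 2376), -1) = Pow(-4027320, -1) = Rational(-1, 4027320)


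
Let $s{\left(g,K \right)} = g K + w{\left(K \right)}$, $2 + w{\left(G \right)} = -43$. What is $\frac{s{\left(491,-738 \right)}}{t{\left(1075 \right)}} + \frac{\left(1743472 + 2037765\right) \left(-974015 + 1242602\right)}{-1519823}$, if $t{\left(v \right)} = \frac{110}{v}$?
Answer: $- \frac{140762513400453}{33436106} \approx -4.2099 \cdot 10^{6}$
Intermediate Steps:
$w{\left(G \right)} = -45$ ($w{\left(G \right)} = -2 - 43 = -45$)
$s{\left(g,K \right)} = -45 + K g$ ($s{\left(g,K \right)} = g K - 45 = K g - 45 = -45 + K g$)
$\frac{s{\left(491,-738 \right)}}{t{\left(1075 \right)}} + \frac{\left(1743472 + 2037765\right) \left(-974015 + 1242602\right)}{-1519823} = \frac{-45 - 362358}{110 \cdot \frac{1}{1075}} + \frac{\left(1743472 + 2037765\right) \left(-974015 + 1242602\right)}{-1519823} = \frac{-45 - 362358}{110 \cdot \frac{1}{1075}} + 3781237 \cdot 268587 \left(- \frac{1}{1519823}\right) = - \frac{362403}{\frac{22}{215}} + 1015591102119 \left(- \frac{1}{1519823}\right) = \left(-362403\right) \frac{215}{22} - \frac{1015591102119}{1519823} = - \frac{77916645}{22} - \frac{1015591102119}{1519823} = - \frac{140762513400453}{33436106}$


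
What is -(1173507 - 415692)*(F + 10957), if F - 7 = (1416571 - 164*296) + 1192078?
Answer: -1948394654235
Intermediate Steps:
F = 2560112 (F = 7 + ((1416571 - 164*296) + 1192078) = 7 + ((1416571 - 48544) + 1192078) = 7 + (1368027 + 1192078) = 7 + 2560105 = 2560112)
-(1173507 - 415692)*(F + 10957) = -(1173507 - 415692)*(2560112 + 10957) = -757815*2571069 = -1*1948394654235 = -1948394654235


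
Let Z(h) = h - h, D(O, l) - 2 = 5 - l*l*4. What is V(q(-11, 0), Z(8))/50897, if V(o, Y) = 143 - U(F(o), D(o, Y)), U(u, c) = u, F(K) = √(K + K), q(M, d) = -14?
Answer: 13/4627 - 2*I*√7/50897 ≈ 0.0028096 - 0.00010396*I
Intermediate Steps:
F(K) = √2*√K (F(K) = √(2*K) = √2*√K)
D(O, l) = 7 - 4*l² (D(O, l) = 2 + (5 - l*l*4) = 2 + (5 - l²*4) = 2 + (5 - 4*l²) = 7 - 4*l²)
Z(h) = 0
V(o, Y) = 143 - √2*√o
V(q(-11, 0), Z(8))/50897 = (143 - √2*√(-14))/50897 = (143 - √2*I*√14)*(1/50897) = (143 - 2*I*√7)*(1/50897) = 13/4627 - 2*I*√7/50897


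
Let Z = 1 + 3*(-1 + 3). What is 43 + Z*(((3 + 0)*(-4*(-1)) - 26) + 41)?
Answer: 232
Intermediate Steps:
Z = 7 (Z = 1 + 3*2 = 1 + 6 = 7)
43 + Z*(((3 + 0)*(-4*(-1)) - 26) + 41) = 43 + 7*(((3 + 0)*(-4*(-1)) - 26) + 41) = 43 + 7*((3*4 - 26) + 41) = 43 + 7*((12 - 26) + 41) = 43 + 7*(-14 + 41) = 43 + 7*27 = 43 + 189 = 232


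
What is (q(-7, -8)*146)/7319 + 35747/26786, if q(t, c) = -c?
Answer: 292918341/196046734 ≈ 1.4941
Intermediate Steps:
(q(-7, -8)*146)/7319 + 35747/26786 = (-1*(-8)*146)/7319 + 35747/26786 = (8*146)*(1/7319) + 35747*(1/26786) = 1168*(1/7319) + 35747/26786 = 1168/7319 + 35747/26786 = 292918341/196046734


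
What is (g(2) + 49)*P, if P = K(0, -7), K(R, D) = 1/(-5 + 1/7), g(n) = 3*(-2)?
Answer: -301/34 ≈ -8.8529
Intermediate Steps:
g(n) = -6
K(R, D) = -7/34 (K(R, D) = 1/(-5 + 1/7) = 1/(-34/7) = -7/34)
P = -7/34 ≈ -0.20588
(g(2) + 49)*P = (-6 + 49)*(-7/34) = 43*(-7/34) = -301/34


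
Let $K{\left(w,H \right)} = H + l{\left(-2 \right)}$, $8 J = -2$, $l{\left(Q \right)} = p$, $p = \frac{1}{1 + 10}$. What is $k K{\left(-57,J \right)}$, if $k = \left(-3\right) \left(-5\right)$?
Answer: $- \frac{105}{44} \approx -2.3864$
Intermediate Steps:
$p = \frac{1}{11} \approx 0.090909$
$l{\left(Q \right)} = \frac{1}{11}$
$J = - \frac{1}{4}$ ($J = \frac{1}{8} \left(-2\right) = - \frac{1}{4} \approx -0.25$)
$k = 15$
$K{\left(w,H \right)} = \frac{1}{11} + H$ ($K{\left(w,H \right)} = H + \frac{1}{11} = \frac{1}{11} + H$)
$k K{\left(-57,J \right)} = 15 \left(\frac{1}{11} - \frac{1}{4}\right) = 15 \left(- \frac{7}{44}\right) = - \frac{105}{44}$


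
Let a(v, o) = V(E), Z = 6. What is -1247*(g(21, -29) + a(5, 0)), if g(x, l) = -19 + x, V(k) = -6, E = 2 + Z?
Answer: 4988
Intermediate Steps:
E = 8 (E = 2 + 6 = 8)
a(v, o) = -6
-1247*(g(21, -29) + a(5, 0)) = -1247*((-19 + 21) - 6) = -1247*(2 - 6) = -1247*(-4) = 4988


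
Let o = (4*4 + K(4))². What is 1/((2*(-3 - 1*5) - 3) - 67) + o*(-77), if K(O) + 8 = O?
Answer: -953569/86 ≈ -11088.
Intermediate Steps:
K(O) = -8 + O
o = 144 (o = (4*4 + (-8 + 4))² = (16 - 4)² = 12² = 144)
1/((2*(-3 - 1*5) - 3) - 67) + o*(-77) = 1/((2*(-3 - 1*5) - 3) - 67) + 144*(-77) = 1/((2*(-3 - 5) - 3) - 67) - 11088 = 1/((2*(-8) - 3) - 67) - 11088 = 1/((-16 - 3) - 67) - 11088 = 1/(-19 - 67) - 11088 = 1/(-86) - 11088 = -1/86 - 11088 = -953569/86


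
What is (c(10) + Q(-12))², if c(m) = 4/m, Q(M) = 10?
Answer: 2704/25 ≈ 108.16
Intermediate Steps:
(c(10) + Q(-12))² = (4/10 + 10)² = (4*(⅒) + 10)² = (⅖ + 10)² = (52/5)² = 2704/25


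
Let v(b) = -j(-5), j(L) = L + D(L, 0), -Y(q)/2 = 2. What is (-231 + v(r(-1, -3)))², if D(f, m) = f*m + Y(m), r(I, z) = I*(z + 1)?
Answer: 49284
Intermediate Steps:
Y(q) = -4 (Y(q) = -2*2 = -4)
r(I, z) = I*(1 + z)
D(f, m) = -4 + f*m (D(f, m) = f*m - 4 = -4 + f*m)
j(L) = -4 + L (j(L) = L + (-4 + L*0) = L + (-4 + 0) = L - 4 = -4 + L)
v(b) = 9 (v(b) = -(-4 - 5) = -1*(-9) = 9)
(-231 + v(r(-1, -3)))² = (-231 + 9)² = (-222)² = 49284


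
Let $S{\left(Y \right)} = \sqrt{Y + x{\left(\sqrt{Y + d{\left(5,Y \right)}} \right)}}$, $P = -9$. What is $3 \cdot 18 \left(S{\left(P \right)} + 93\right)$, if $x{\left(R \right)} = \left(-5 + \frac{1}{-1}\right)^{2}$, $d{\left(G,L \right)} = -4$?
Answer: $5022 + 162 \sqrt{3} \approx 5302.6$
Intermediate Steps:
$x{\left(R \right)} = 36$ ($x{\left(R \right)} = \left(-5 - 1\right)^{2} = \left(-6\right)^{2} = 36$)
$S{\left(Y \right)} = \sqrt{36 + Y}$ ($S{\left(Y \right)} = \sqrt{Y + 36} = \sqrt{36 + Y}$)
$3 \cdot 18 \left(S{\left(P \right)} + 93\right) = 3 \cdot 18 \left(\sqrt{36 - 9} + 93\right) = 54 \left(\sqrt{27} + 93\right) = 54 \left(3 \sqrt{3} + 93\right) = 54 \left(93 + 3 \sqrt{3}\right) = 5022 + 162 \sqrt{3}$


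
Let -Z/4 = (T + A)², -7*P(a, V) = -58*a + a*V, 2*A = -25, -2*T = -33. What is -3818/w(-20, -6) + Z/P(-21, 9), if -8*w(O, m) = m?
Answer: -748264/147 ≈ -5090.2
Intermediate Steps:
T = 33/2 (T = -½*(-33) = 33/2 ≈ 16.500)
A = -25/2 (A = (½)*(-25) = -25/2 ≈ -12.500)
P(a, V) = 58*a/7 - V*a/7 (P(a, V) = -(-58*a + a*V)/7 = -(-58*a + V*a)/7 = 58*a/7 - V*a/7)
w(O, m) = -m/8
Z = -64 (Z = -4*(33/2 - 25/2)² = -4*4² = -4*16 = -64)
-3818/w(-20, -6) + Z/P(-21, 9) = -3818/((-⅛*(-6))) - 64*(-1/(3*(58 - 1*9))) = -3818/¾ - 64*(-1/(3*(58 - 9))) = -3818*4/3 - 64/((⅐)*(-21)*49) = -15272/3 - 64/(-147) = -15272/3 - 64*(-1/147) = -15272/3 + 64/147 = -748264/147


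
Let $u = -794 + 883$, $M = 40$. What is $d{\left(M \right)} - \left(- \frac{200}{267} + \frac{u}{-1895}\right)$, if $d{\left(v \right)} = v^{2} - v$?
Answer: $\frac{789708163}{505965} \approx 1560.8$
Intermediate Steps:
$u = 89$
$d{\left(M \right)} - \left(- \frac{200}{267} + \frac{u}{-1895}\right) = 40 \left(-1 + 40\right) - \left(- \frac{200}{267} + \frac{89}{-1895}\right) = 40 \cdot 39 - \left(\left(-200\right) \frac{1}{267} + 89 \left(- \frac{1}{1895}\right)\right) = 1560 - \left(- \frac{200}{267} - \frac{89}{1895}\right) = 1560 - - \frac{402763}{505965} = 1560 + \frac{402763}{505965} = \frac{789708163}{505965}$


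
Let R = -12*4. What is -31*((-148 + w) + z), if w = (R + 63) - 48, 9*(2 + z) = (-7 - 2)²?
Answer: 5394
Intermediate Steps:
z = 7 (z = -2 + (-7 - 2)²/9 = -2 + (⅑)*(-9)² = -2 + (⅑)*81 = -2 + 9 = 7)
R = -48
w = -33 (w = (-48 + 63) - 48 = 15 - 48 = -33)
-31*((-148 + w) + z) = -31*((-148 - 33) + 7) = -31*(-181 + 7) = -31*(-174) = 5394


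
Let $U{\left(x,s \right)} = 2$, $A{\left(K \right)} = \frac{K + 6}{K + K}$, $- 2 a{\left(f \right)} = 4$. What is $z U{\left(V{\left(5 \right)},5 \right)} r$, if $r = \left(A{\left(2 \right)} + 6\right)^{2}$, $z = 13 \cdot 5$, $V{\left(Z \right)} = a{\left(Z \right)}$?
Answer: $8320$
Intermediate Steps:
$a{\left(f \right)} = -2$ ($a{\left(f \right)} = \left(- \frac{1}{2}\right) 4 = -2$)
$V{\left(Z \right)} = -2$
$A{\left(K \right)} = \frac{6 + K}{2 K}$
$z = 65$
$r = 64$ ($r = \left(\frac{6 + 2}{2 \cdot 2} + 6\right)^{2} = \left(\frac{1}{2} \cdot \frac{1}{2} \cdot 8 + 6\right)^{2} = \left(2 + 6\right)^{2} = 8^{2} = 64$)
$z U{\left(V{\left(5 \right)},5 \right)} r = 65 \cdot 2 \cdot 64 = 130 \cdot 64 = 8320$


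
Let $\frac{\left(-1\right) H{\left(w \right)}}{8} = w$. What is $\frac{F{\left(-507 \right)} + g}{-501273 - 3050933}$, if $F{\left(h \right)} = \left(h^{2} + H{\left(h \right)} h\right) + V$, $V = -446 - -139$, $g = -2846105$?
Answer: $\frac{4645755}{3552206} \approx 1.3078$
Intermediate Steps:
$H{\left(w \right)} = - 8 w$
$V = -307$ ($V = -446 + 139 = -307$)
$F{\left(h \right)} = -307 - 7 h^{2}$ ($F{\left(h \right)} = \left(h^{2} + - 8 h h\right) - 307 = \left(h^{2} - 8 h^{2}\right) - 307 = - 7 h^{2} - 307 = -307 - 7 h^{2}$)
$\frac{F{\left(-507 \right)} + g}{-501273 - 3050933} = \frac{\left(-307 - 7 \left(-507\right)^{2}\right) - 2846105}{-501273 - 3050933} = \frac{\left(-307 - 1799343\right) - 2846105}{-3552206} = \left(\left(-307 - 1799343\right) - 2846105\right) \left(- \frac{1}{3552206}\right) = \left(-1799650 - 2846105\right) \left(- \frac{1}{3552206}\right) = \left(-4645755\right) \left(- \frac{1}{3552206}\right) = \frac{4645755}{3552206}$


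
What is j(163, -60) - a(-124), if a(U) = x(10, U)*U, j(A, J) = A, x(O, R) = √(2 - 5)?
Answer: 163 + 124*I*√3 ≈ 163.0 + 214.77*I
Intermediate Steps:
x(O, R) = I*√3 (x(O, R) = √(-3) = I*√3)
a(U) = I*U*√3 (a(U) = (I*√3)*U = I*U*√3)
j(163, -60) - a(-124) = 163 - I*(-124)*√3 = 163 - (-124)*I*√3 = 163 + 124*I*√3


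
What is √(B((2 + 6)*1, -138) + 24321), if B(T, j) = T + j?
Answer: √24191 ≈ 155.53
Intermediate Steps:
√(B((2 + 6)*1, -138) + 24321) = √(((2 + 6)*1 - 138) + 24321) = √((8*1 - 138) + 24321) = √((8 - 138) + 24321) = √(-130 + 24321) = √24191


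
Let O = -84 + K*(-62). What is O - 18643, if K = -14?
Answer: -17859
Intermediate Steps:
O = 784 (O = -84 - 14*(-62) = -84 + 868 = 784)
O - 18643 = 784 - 18643 = -17859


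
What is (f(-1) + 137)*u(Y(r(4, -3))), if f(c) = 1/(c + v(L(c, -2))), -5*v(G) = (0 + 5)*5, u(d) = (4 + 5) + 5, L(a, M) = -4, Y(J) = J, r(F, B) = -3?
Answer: 5747/3 ≈ 1915.7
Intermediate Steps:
u(d) = 14 (u(d) = 9 + 5 = 14)
v(G) = -5 (v(G) = -(0 + 5)*5/5 = -5)
f(c) = 1/(-5 + c) (f(c) = 1/(c - 5) = 1/(-5 + c))
(f(-1) + 137)*u(Y(r(4, -3))) = (1/(-5 - 1) + 137)*14 = (1/(-6) + 137)*14 = (-1/6 + 137)*14 = (821/6)*14 = 5747/3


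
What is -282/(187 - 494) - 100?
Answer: -30418/307 ≈ -99.081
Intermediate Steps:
-282/(187 - 494) - 100 = -282/(-307) - 100 = -1/307*(-282) - 100 = 282/307 - 100 = -30418/307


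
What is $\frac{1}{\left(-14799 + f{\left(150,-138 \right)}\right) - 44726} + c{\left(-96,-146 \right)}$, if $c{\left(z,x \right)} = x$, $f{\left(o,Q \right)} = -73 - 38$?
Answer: $- \frac{8706857}{59636} \approx -146.0$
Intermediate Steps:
$f{\left(o,Q \right)} = -111$
$\frac{1}{\left(-14799 + f{\left(150,-138 \right)}\right) - 44726} + c{\left(-96,-146 \right)} = \frac{1}{\left(-14799 - 111\right) - 44726} - 146 = \frac{1}{-14910 - 44726} - 146 = \frac{1}{-59636} - 146 = - \frac{1}{59636} - 146 = - \frac{8706857}{59636}$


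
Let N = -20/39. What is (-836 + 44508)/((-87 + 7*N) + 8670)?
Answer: 1703208/334597 ≈ 5.0903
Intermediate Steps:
N = -20/39 (N = -20*1/39 = -20/39 ≈ -0.51282)
(-836 + 44508)/((-87 + 7*N) + 8670) = (-836 + 44508)/((-87 + 7*(-20/39)) + 8670) = 43672/((-87 - 140/39) + 8670) = 43672/(-3533/39 + 8670) = 43672/(334597/39) = 43672*(39/334597) = 1703208/334597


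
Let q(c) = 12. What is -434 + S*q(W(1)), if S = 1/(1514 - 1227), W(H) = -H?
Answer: -124546/287 ≈ -433.96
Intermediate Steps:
S = 1/287 ≈ 0.0034843
-434 + S*q(W(1)) = -434 + (1/287)*12 = -434 + 12/287 = -124546/287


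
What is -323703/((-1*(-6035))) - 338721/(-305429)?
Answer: -96824102352/1843264015 ≈ -52.529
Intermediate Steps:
-323703/((-1*(-6035))) - 338721/(-305429) = -323703/6035 - 338721*(-1/305429) = -323703*1/6035 + 338721/305429 = -323703/6035 + 338721/305429 = -96824102352/1843264015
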